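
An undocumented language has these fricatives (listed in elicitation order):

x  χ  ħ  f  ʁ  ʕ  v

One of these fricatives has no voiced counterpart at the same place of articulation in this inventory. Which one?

Labiodental: /f/ ~ /v/
Uvular: /χ/ ~ /ʁ/
Pharyngeal: /ħ/ ~ /ʕ/
Velar: only /x/ (voiceless); no voiced partner.
So /x/ is the unpaired segment.

/x/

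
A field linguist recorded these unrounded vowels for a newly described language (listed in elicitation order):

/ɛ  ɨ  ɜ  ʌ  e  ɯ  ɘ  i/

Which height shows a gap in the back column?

high-mid

high: front /i/, central /ɨ/, back /ɯ/.
high-mid: front /e/, central /ɘ/, back —.
low-mid: front /ɛ/, central /ɜ/, back /ʌ/.
Every height has a back member except high-mid, where /ɤ/ would be expected.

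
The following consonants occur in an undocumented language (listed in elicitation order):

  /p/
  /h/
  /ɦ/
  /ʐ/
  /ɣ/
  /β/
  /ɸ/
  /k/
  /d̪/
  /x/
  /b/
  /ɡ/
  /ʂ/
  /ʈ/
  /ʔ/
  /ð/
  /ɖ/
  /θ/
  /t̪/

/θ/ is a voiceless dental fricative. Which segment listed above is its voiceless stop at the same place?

The voiceless stop at the same place is a voiceless dental stop — in this inventory, /t̪/.

/t̪/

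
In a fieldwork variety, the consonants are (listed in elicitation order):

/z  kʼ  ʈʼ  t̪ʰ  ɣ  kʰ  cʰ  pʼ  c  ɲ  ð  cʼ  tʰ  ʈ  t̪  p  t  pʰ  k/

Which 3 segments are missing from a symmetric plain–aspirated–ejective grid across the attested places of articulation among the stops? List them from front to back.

Plain: /p/ (bilabial), /t̪/ (dental), /t/ (alveolar), /ʈ/ (retroflex), /c/ (palatal), /k/ (velar).
Aspirated: /pʰ/ (bilabial), /t̪ʰ/ (dental), /tʰ/ (alveolar), /cʰ/ (palatal), /kʰ/ (velar).
Ejective: /pʼ/ (bilabial), /ʈʼ/ (retroflex), /cʼ/ (palatal), /kʼ/ (velar).
Gaps, from front to back: dental lacks ejective (/t̪ʼ/); alveolar lacks ejective (/tʼ/); retroflex lacks aspirated (/ʈʰ/).

/t̪ʼ/, /tʼ/, /ʈʰ/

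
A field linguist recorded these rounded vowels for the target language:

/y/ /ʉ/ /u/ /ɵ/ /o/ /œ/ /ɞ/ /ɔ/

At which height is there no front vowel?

high: front /y/, central /ʉ/, back /u/.
high-mid: front —, central /ɵ/, back /o/.
low-mid: front /œ/, central /ɞ/, back /ɔ/.
Every height has a front member except high-mid, where /ø/ would be expected.

high-mid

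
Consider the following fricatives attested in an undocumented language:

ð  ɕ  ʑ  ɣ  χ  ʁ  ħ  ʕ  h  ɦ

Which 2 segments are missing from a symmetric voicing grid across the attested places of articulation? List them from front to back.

dental: voiceless —, voiced /ð/.
alveolo-palatal: voiceless /ɕ/, voiced /ʑ/.
velar: voiceless —, voiced /ɣ/.
uvular: voiceless /χ/, voiced /ʁ/.
pharyngeal: voiceless /ħ/, voiced /ʕ/.
glottal: voiceless /h/, voiced /ɦ/.
Gaps, from front to back: dental lacks voiceless (/θ/); velar lacks voiceless (/x/).

/θ/, /x/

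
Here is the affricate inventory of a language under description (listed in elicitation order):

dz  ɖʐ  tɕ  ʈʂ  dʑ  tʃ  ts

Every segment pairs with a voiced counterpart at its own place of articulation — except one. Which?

Alveolar: /ts/ ~ /dz/
Retroflex: /ʈʂ/ ~ /ɖʐ/
Alveolo-palatal: /tɕ/ ~ /dʑ/
Postalveolar: only /tʃ/ (voiceless); no voiced partner.
So /tʃ/ is the unpaired segment.

/tʃ/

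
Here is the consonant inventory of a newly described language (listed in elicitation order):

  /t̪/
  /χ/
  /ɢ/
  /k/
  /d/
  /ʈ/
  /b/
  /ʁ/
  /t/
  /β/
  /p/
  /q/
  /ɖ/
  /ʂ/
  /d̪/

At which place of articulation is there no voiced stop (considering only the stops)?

velar

bilabial: voiceless /p/, voiced /b/.
dental: voiceless /t̪/, voiced /d̪/.
alveolar: voiceless /t/, voiced /d/.
retroflex: voiceless /ʈ/, voiced /ɖ/.
velar: voiceless /k/, voiced —.
uvular: voiceless /q/, voiced /ɢ/.
Every place of articulation has a voiced member except velar, where /ɡ/ would be expected.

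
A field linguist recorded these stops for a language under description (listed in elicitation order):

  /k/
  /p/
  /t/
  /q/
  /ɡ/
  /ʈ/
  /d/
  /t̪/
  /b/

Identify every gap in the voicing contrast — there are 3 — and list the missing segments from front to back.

/d̪/, /ɖ/, /ɢ/

bilabial: voiceless /p/, voiced /b/.
dental: voiceless /t̪/, voiced —.
alveolar: voiceless /t/, voiced /d/.
retroflex: voiceless /ʈ/, voiced —.
velar: voiceless /k/, voiced /ɡ/.
uvular: voiceless /q/, voiced —.
Gaps, from front to back: dental lacks voiced (/d̪/); retroflex lacks voiced (/ɖ/); uvular lacks voiced (/ɢ/).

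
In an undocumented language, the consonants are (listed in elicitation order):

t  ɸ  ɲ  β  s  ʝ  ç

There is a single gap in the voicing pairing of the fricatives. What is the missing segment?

Voiceless: /ɸ/ (bilabial), /s/ (alveolar), /ç/ (palatal).
Voiced: /β/ (bilabial), /ʝ/ (palatal).
The alveolar row has no voiced member, so the gap is the voiced alveolar fricative /z/.

/z/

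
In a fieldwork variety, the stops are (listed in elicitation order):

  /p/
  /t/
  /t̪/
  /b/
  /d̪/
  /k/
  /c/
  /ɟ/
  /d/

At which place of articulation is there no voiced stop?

place of articulation  voiceless  voiced  
bilabial          p         b       
dental            t̪        d̪      
alveolar          t         d       
palatal           c         ɟ       
velar             k         —       
Every place of articulation has a voiced member except velar, where /ɡ/ would be expected.

velar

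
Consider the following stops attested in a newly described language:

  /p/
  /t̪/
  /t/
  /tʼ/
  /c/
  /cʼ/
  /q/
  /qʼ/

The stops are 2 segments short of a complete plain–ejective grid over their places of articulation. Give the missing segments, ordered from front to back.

/pʼ/, /t̪ʼ/

place of articulation  plain     ejective
bilabial          p         —       
dental            t̪        —       
alveolar          t         tʼ      
palatal           c         cʼ      
uvular            q         qʼ      
Gaps, from front to back: bilabial lacks ejective (/pʼ/); dental lacks ejective (/t̪ʼ/).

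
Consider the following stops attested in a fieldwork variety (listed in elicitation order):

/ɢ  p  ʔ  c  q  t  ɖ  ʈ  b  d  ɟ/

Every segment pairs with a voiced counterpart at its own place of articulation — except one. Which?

Bilabial: /p/ ~ /b/
Alveolar: /t/ ~ /d/
Retroflex: /ʈ/ ~ /ɖ/
Palatal: /c/ ~ /ɟ/
Uvular: /q/ ~ /ɢ/
Glottal: only /ʔ/ (voiceless); no voiced partner.
So /ʔ/ is the unpaired segment.

/ʔ/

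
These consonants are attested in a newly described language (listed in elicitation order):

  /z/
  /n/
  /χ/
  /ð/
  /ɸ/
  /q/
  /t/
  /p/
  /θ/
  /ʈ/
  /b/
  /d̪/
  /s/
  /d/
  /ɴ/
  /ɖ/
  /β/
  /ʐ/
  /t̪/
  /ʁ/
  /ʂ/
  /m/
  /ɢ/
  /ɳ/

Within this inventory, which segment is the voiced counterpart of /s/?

/z/

/s/ is a voiceless alveolar fricative.
The voiced counterpart is a voiced alveolar fricative — in this inventory, /z/.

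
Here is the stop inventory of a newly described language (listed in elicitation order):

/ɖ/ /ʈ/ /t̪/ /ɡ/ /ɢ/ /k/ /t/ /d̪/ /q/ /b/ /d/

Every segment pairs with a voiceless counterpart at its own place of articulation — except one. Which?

/b/

Dental: /t̪/ ~ /d̪/
Alveolar: /t/ ~ /d/
Retroflex: /ʈ/ ~ /ɖ/
Velar: /k/ ~ /ɡ/
Uvular: /q/ ~ /ɢ/
Bilabial: only /b/ (voiced); no voiceless partner.
So /b/ is the unpaired segment.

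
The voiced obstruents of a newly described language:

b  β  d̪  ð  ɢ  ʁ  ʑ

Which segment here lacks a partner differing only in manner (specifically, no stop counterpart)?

Bilabial: /b/ ~ /β/
Dental: /d̪/ ~ /ð/
Uvular: /ɢ/ ~ /ʁ/
Alveolo-palatal: only /ʑ/ (fricative); no stop partner.
So /ʑ/ is the unpaired segment.

/ʑ/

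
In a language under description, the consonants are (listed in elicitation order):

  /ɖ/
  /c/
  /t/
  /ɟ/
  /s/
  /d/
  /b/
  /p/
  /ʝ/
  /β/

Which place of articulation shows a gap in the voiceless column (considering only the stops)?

Voiceless: /p/ (bilabial), /t/ (alveolar), /c/ (palatal).
Voiced: /b/ (bilabial), /d/ (alveolar), /ɖ/ (retroflex), /ɟ/ (palatal).
Every place of articulation has a voiceless member except retroflex, where /ʈ/ would be expected.

retroflex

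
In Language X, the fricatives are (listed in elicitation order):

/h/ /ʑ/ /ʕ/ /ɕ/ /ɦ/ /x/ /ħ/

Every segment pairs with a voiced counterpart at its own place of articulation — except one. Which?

/x/

Alveolo-palatal: /ɕ/ ~ /ʑ/
Pharyngeal: /ħ/ ~ /ʕ/
Glottal: /h/ ~ /ɦ/
Velar: only /x/ (voiceless); no voiced partner.
So /x/ is the unpaired segment.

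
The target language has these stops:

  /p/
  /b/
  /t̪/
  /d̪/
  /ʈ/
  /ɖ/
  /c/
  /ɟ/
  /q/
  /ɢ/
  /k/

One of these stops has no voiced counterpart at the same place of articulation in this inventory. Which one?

Bilabial: /p/ ~ /b/
Dental: /t̪/ ~ /d̪/
Retroflex: /ʈ/ ~ /ɖ/
Palatal: /c/ ~ /ɟ/
Uvular: /q/ ~ /ɢ/
Velar: only /k/ (voiceless); no voiced partner.
So /k/ is the unpaired segment.

/k/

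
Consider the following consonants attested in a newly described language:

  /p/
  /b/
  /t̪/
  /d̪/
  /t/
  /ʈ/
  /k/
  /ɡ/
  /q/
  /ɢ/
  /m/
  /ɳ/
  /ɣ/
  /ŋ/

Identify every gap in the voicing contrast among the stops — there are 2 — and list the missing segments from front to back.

/d/, /ɖ/

bilabial: voiceless /p/, voiced /b/.
dental: voiceless /t̪/, voiced /d̪/.
alveolar: voiceless /t/, voiced —.
retroflex: voiceless /ʈ/, voiced —.
velar: voiceless /k/, voiced /ɡ/.
uvular: voiceless /q/, voiced /ɢ/.
Gaps, from front to back: alveolar lacks voiced (/d/); retroflex lacks voiced (/ɖ/).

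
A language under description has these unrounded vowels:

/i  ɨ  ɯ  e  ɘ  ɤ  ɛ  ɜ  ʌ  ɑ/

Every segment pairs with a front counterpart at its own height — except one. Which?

High: /i/ ~ /ɨ/ ~ /ɯ/
High-mid: /e/ ~ /ɘ/ ~ /ɤ/
Low-mid: /ɛ/ ~ /ɜ/ ~ /ʌ/
Low: only /ɑ/ (back); no front partner.
So /ɑ/ is the unpaired segment.

/ɑ/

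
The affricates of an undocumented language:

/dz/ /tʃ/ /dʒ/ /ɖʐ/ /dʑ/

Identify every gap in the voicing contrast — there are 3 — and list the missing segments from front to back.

/ts/, /ʈʂ/, /tɕ/

alveolar: voiceless —, voiced /dz/.
postalveolar: voiceless /tʃ/, voiced /dʒ/.
retroflex: voiceless —, voiced /ɖʐ/.
alveolo-palatal: voiceless —, voiced /dʑ/.
Gaps, from front to back: alveolar lacks voiceless (/ts/); retroflex lacks voiceless (/ʈʂ/); alveolo-palatal lacks voiceless (/tɕ/).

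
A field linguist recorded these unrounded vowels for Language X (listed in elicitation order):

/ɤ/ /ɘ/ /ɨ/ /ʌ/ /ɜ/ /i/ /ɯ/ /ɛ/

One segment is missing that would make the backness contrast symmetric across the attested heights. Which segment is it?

Front: /i/ (high), /ɛ/ (low-mid).
Central: /ɨ/ (high), /ɘ/ (high-mid), /ɜ/ (low-mid).
Back: /ɯ/ (high), /ɤ/ (high-mid), /ʌ/ (low-mid).
The high-mid row has no front member, so the gap is the high-mid front unrounded vowel /e/.

/e/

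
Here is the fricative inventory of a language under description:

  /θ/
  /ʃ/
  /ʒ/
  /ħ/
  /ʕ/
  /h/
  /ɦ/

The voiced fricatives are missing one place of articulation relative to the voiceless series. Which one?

dental: voiceless /θ/, voiced —.
postalveolar: voiceless /ʃ/, voiced /ʒ/.
pharyngeal: voiceless /ħ/, voiced /ʕ/.
glottal: voiceless /h/, voiced /ɦ/.
Every place of articulation has a voiced member except dental, where /ð/ would be expected.

dental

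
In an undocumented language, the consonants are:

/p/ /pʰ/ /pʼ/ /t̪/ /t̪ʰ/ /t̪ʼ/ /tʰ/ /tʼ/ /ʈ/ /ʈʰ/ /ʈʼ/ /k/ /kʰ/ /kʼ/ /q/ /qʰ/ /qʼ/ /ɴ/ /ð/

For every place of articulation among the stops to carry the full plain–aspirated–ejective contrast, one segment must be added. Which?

/t/

bilabial: plain /p/, aspirated /pʰ/, ejective /pʼ/.
dental: plain /t̪/, aspirated /t̪ʰ/, ejective /t̪ʼ/.
alveolar: plain —, aspirated /tʰ/, ejective /tʼ/.
retroflex: plain /ʈ/, aspirated /ʈʰ/, ejective /ʈʼ/.
velar: plain /k/, aspirated /kʰ/, ejective /kʼ/.
uvular: plain /q/, aspirated /qʰ/, ejective /qʼ/.
The alveolar row has no plain member, so the gap is the plain alveolar stop /t/.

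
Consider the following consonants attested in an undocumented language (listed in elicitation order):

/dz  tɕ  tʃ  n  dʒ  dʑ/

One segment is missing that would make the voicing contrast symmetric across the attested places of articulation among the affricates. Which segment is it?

alveolar: voiceless —, voiced /dz/.
postalveolar: voiceless /tʃ/, voiced /dʒ/.
alveolo-palatal: voiceless /tɕ/, voiced /dʑ/.
The alveolar row has no voiceless member, so the gap is the voiceless alveolar affricate /ts/.

/ts/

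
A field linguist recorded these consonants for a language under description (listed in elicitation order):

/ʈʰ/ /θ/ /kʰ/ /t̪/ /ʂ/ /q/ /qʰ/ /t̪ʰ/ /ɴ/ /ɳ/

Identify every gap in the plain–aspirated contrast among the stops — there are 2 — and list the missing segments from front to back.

/ʈ/, /k/

place of articulation  plain     aspirated
dental            t̪        t̪ʰ     
retroflex         —         ʈʰ      
velar             —         kʰ      
uvular            q         qʰ      
Gaps, from front to back: retroflex lacks plain (/ʈ/); velar lacks plain (/k/).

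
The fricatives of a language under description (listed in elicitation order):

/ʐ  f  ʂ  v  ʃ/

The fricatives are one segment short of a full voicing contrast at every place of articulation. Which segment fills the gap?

Voiceless: /f/ (labiodental), /ʃ/ (postalveolar), /ʂ/ (retroflex).
Voiced: /v/ (labiodental), /ʐ/ (retroflex).
The postalveolar row has no voiced member, so the gap is the voiced postalveolar fricative /ʒ/.

/ʒ/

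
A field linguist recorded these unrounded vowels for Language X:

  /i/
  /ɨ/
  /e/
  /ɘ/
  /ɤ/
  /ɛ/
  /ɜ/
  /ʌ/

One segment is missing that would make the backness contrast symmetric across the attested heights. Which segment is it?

height            front     central   back    
high              i         ɨ         —       
high-mid          e         ɘ         ɤ       
low-mid           ɛ         ɜ         ʌ       
The high row has no back member, so the gap is the high back unrounded vowel /ɯ/.

/ɯ/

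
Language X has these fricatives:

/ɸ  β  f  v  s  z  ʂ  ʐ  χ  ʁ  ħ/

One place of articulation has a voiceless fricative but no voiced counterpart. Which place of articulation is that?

pharyngeal

Voiceless: /ɸ/ (bilabial), /f/ (labiodental), /s/ (alveolar), /ʂ/ (retroflex), /χ/ (uvular), /ħ/ (pharyngeal).
Voiced: /β/ (bilabial), /v/ (labiodental), /z/ (alveolar), /ʐ/ (retroflex), /ʁ/ (uvular).
Every place of articulation has a voiced member except pharyngeal, where /ʕ/ would be expected.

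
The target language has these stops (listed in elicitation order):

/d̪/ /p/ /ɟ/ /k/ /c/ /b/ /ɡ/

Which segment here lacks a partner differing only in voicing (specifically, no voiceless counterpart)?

/d̪/

Bilabial: /p/ ~ /b/
Palatal: /c/ ~ /ɟ/
Velar: /k/ ~ /ɡ/
Dental: only /d̪/ (voiced); no voiceless partner.
So /d̪/ is the unpaired segment.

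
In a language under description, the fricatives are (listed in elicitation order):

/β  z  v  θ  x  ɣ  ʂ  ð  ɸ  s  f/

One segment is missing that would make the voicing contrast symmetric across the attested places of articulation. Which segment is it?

Voiceless: /ɸ/ (bilabial), /f/ (labiodental), /θ/ (dental), /s/ (alveolar), /ʂ/ (retroflex), /x/ (velar).
Voiced: /β/ (bilabial), /v/ (labiodental), /ð/ (dental), /z/ (alveolar), /ɣ/ (velar).
The retroflex row has no voiced member, so the gap is the voiced retroflex fricative /ʐ/.

/ʐ/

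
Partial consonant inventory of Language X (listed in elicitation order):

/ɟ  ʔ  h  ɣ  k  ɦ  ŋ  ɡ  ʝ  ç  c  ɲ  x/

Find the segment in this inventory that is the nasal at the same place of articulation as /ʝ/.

/ɲ/

/ʝ/ is a voiced palatal fricative.
The nasal at the same place is a palatal nasal — in this inventory, /ɲ/.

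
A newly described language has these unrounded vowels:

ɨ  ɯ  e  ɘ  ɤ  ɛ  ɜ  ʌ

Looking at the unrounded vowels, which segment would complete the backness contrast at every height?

Front: /e/ (high-mid), /ɛ/ (low-mid).
Central: /ɨ/ (high), /ɘ/ (high-mid), /ɜ/ (low-mid).
Back: /ɯ/ (high), /ɤ/ (high-mid), /ʌ/ (low-mid).
The high row has no front member, so the gap is the high front unrounded vowel /i/.

/i/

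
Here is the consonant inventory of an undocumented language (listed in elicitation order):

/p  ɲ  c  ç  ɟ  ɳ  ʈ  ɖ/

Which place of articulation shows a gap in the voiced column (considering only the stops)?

Voiceless: /p/ (bilabial), /ʈ/ (retroflex), /c/ (palatal).
Voiced: /ɖ/ (retroflex), /ɟ/ (palatal).
Every place of articulation has a voiced member except bilabial, where /b/ would be expected.

bilabial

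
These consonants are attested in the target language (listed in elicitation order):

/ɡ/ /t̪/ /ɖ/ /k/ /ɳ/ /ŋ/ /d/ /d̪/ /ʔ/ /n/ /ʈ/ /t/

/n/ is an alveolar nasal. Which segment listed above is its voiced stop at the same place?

/d/

The voiced stop at the same place is a voiced alveolar stop — in this inventory, /d/.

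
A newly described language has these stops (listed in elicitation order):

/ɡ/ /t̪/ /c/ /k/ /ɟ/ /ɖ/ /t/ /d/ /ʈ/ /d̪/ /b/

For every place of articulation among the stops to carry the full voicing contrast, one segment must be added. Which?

/p/

bilabial: voiceless —, voiced /b/.
dental: voiceless /t̪/, voiced /d̪/.
alveolar: voiceless /t/, voiced /d/.
retroflex: voiceless /ʈ/, voiced /ɖ/.
palatal: voiceless /c/, voiced /ɟ/.
velar: voiceless /k/, voiced /ɡ/.
The bilabial row has no voiceless member, so the gap is the voiceless bilabial stop /p/.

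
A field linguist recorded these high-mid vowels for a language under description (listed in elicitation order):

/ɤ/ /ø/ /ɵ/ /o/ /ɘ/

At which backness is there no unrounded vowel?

Unrounded: /ɘ/ (central), /ɤ/ (back).
Rounded: /ø/ (front), /ɵ/ (central), /o/ (back).
Every backness has an unrounded member except front, where /e/ would be expected.

front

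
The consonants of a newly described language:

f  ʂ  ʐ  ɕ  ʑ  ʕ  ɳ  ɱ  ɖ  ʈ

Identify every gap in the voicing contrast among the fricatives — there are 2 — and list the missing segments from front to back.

place of articulation  voiceless  voiced  
labiodental       f         —       
retroflex         ʂ         ʐ       
alveolo-palatal   ɕ         ʑ       
pharyngeal        —         ʕ       
Gaps, from front to back: labiodental lacks voiced (/v/); pharyngeal lacks voiceless (/ħ/).

/v/, /ħ/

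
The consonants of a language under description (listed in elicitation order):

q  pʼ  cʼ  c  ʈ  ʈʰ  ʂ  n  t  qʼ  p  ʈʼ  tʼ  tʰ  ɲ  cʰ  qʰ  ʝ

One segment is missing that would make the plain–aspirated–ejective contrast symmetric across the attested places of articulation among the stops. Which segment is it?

bilabial: plain /p/, aspirated —, ejective /pʼ/.
alveolar: plain /t/, aspirated /tʰ/, ejective /tʼ/.
retroflex: plain /ʈ/, aspirated /ʈʰ/, ejective /ʈʼ/.
palatal: plain /c/, aspirated /cʰ/, ejective /cʼ/.
uvular: plain /q/, aspirated /qʰ/, ejective /qʼ/.
The bilabial row has no aspirated member, so the gap is the aspirated bilabial stop /pʰ/.

/pʰ/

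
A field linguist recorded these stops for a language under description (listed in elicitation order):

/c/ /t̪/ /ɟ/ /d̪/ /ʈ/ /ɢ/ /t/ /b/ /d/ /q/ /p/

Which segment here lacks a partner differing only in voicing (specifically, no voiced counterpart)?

/ʈ/

Bilabial: /p/ ~ /b/
Dental: /t̪/ ~ /d̪/
Alveolar: /t/ ~ /d/
Palatal: /c/ ~ /ɟ/
Uvular: /q/ ~ /ɢ/
Retroflex: only /ʈ/ (voiceless); no voiced partner.
So /ʈ/ is the unpaired segment.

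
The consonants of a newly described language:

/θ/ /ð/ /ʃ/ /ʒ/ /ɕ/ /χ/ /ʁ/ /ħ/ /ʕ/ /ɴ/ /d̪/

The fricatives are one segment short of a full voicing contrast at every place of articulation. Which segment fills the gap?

dental: voiceless /θ/, voiced /ð/.
postalveolar: voiceless /ʃ/, voiced /ʒ/.
alveolo-palatal: voiceless /ɕ/, voiced —.
uvular: voiceless /χ/, voiced /ʁ/.
pharyngeal: voiceless /ħ/, voiced /ʕ/.
The alveolo-palatal row has no voiced member, so the gap is the voiced alveolo-palatal fricative /ʑ/.

/ʑ/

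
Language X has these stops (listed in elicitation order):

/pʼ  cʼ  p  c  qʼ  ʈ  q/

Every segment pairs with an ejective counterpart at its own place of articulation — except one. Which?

Bilabial: /p/ ~ /pʼ/
Palatal: /c/ ~ /cʼ/
Uvular: /q/ ~ /qʼ/
Retroflex: only /ʈ/ (plain); no ejective partner.
So /ʈ/ is the unpaired segment.

/ʈ/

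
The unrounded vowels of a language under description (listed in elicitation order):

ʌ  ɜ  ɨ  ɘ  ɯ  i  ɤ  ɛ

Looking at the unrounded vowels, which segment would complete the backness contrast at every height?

high: front /i/, central /ɨ/, back /ɯ/.
high-mid: front —, central /ɘ/, back /ɤ/.
low-mid: front /ɛ/, central /ɜ/, back /ʌ/.
The high-mid row has no front member, so the gap is the high-mid front unrounded vowel /e/.

/e/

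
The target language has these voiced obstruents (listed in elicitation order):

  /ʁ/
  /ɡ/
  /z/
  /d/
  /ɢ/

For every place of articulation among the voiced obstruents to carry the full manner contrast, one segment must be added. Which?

/ɣ/

Stop: /d/ (alveolar), /ɡ/ (velar), /ɢ/ (uvular).
Fricative: /z/ (alveolar), /ʁ/ (uvular).
The velar row has no fricative member, so the gap is the velar fricative /ɣ/.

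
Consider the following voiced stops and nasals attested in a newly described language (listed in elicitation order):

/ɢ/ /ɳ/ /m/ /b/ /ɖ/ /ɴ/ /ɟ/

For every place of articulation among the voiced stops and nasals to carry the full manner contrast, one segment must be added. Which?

/ɲ/

Oral stop: /b/ (bilabial), /ɖ/ (retroflex), /ɟ/ (palatal), /ɢ/ (uvular).
Nasal: /m/ (bilabial), /ɳ/ (retroflex), /ɴ/ (uvular).
The palatal row has no nasal member, so the gap is the palatal nasal /ɲ/.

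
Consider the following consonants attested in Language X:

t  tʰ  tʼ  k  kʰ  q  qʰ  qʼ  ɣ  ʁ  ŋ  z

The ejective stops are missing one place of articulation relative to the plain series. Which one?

place of articulation  plain     aspirated  ejective
alveolar          t         tʰ        tʼ      
velar             k         kʰ        —       
uvular            q         qʰ        qʼ      
Every place of articulation has an ejective member except velar, where /kʼ/ would be expected.

velar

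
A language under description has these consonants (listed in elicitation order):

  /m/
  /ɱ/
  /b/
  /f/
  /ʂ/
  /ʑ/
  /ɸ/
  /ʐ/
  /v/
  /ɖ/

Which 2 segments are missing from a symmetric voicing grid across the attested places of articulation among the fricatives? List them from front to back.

place of articulation  voiceless  voiced  
bilabial          ɸ         —       
labiodental       f         v       
retroflex         ʂ         ʐ       
alveolo-palatal   —         ʑ       
Gaps, from front to back: bilabial lacks voiced (/β/); alveolo-palatal lacks voiceless (/ɕ/).

/β/, /ɕ/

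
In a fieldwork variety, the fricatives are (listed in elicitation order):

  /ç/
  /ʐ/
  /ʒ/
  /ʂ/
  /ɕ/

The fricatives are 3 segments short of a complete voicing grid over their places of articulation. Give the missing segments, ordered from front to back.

/ʃ/, /ʑ/, /ʝ/

postalveolar: voiceless —, voiced /ʒ/.
retroflex: voiceless /ʂ/, voiced /ʐ/.
alveolo-palatal: voiceless /ɕ/, voiced —.
palatal: voiceless /ç/, voiced —.
Gaps, from front to back: postalveolar lacks voiceless (/ʃ/); alveolo-palatal lacks voiced (/ʑ/); palatal lacks voiced (/ʝ/).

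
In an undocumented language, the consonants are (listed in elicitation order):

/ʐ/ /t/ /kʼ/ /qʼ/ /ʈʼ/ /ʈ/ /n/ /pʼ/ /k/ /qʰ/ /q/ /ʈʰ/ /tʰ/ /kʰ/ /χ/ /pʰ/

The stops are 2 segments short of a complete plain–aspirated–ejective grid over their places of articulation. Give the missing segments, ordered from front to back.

place of articulation  plain     aspirated  ejective
bilabial          —         pʰ        pʼ      
alveolar          t         tʰ        —       
retroflex         ʈ         ʈʰ        ʈʼ      
velar             k         kʰ        kʼ      
uvular            q         qʰ        qʼ      
Gaps, from front to back: bilabial lacks plain (/p/); alveolar lacks ejective (/tʼ/).

/p/, /tʼ/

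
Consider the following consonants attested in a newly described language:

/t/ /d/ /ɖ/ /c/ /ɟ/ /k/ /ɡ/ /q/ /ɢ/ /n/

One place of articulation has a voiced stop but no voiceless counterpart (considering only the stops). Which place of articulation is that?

retroflex

place of articulation  voiceless  voiced  
alveolar          t         d       
retroflex         —         ɖ       
palatal           c         ɟ       
velar             k         ɡ       
uvular            q         ɢ       
Every place of articulation has a voiceless member except retroflex, where /ʈ/ would be expected.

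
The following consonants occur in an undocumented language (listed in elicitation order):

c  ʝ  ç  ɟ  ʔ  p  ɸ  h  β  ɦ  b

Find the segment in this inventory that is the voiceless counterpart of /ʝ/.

/ç/

/ʝ/ is a voiced palatal fricative.
The voiceless counterpart is a voiceless palatal fricative — in this inventory, /ç/.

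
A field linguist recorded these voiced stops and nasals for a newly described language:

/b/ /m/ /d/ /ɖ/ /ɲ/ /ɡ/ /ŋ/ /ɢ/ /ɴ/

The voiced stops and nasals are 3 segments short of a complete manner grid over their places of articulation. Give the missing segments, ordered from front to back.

Oral stop: /b/ (bilabial), /d/ (alveolar), /ɖ/ (retroflex), /ɡ/ (velar), /ɢ/ (uvular).
Nasal: /m/ (bilabial), /ɲ/ (palatal), /ŋ/ (velar), /ɴ/ (uvular).
Gaps, from front to back: alveolar lacks nasal (/n/); retroflex lacks nasal (/ɳ/); palatal lacks oral stop (/ɟ/).

/n/, /ɳ/, /ɟ/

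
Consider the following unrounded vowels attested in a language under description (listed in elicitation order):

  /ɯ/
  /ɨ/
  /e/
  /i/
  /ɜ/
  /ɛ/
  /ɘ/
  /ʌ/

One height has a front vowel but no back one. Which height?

high-mid

height            front     central   back    
high              i         ɨ         ɯ       
high-mid          e         ɘ         —       
low-mid           ɛ         ɜ         ʌ       
Every height has a back member except high-mid, where /ɤ/ would be expected.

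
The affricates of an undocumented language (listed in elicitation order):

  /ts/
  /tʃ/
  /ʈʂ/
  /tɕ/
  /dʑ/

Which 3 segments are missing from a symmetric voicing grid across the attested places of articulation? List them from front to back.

place of articulation  voiceless  voiced  
alveolar          ts        —       
postalveolar      tʃ        —       
retroflex         ʈʂ        —       
alveolo-palatal   tɕ        dʑ      
Gaps, from front to back: alveolar lacks voiced (/dz/); postalveolar lacks voiced (/dʒ/); retroflex lacks voiced (/ɖʐ/).

/dz/, /dʒ/, /ɖʐ/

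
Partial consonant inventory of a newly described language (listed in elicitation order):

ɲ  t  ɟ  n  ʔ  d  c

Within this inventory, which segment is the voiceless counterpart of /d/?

/d/ is a voiced alveolar stop.
The voiceless counterpart is a voiceless alveolar stop — in this inventory, /t/.

/t/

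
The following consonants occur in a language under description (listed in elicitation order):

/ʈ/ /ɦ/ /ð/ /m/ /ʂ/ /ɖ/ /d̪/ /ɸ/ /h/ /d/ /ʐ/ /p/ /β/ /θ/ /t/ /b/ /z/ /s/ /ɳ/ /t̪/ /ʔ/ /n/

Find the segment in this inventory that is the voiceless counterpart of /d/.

/t/

/d/ is a voiced alveolar stop.
The voiceless counterpart is a voiceless alveolar stop — in this inventory, /t/.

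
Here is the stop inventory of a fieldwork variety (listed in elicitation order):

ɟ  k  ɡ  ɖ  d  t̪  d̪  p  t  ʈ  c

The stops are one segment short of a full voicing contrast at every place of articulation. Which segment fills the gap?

/b/

Voiceless: /p/ (bilabial), /t̪/ (dental), /t/ (alveolar), /ʈ/ (retroflex), /c/ (palatal), /k/ (velar).
Voiced: /d̪/ (dental), /d/ (alveolar), /ɖ/ (retroflex), /ɟ/ (palatal), /ɡ/ (velar).
The bilabial row has no voiced member, so the gap is the voiced bilabial stop /b/.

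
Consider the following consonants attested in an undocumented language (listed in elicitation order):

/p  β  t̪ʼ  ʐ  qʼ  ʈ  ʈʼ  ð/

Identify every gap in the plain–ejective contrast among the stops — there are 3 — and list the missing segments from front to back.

place of articulation  plain     ejective
bilabial          p         —       
dental            —         t̪ʼ     
retroflex         ʈ         ʈʼ      
uvular            —         qʼ      
Gaps, from front to back: bilabial lacks ejective (/pʼ/); dental lacks plain (/t̪/); uvular lacks plain (/q/).

/pʼ/, /t̪/, /q/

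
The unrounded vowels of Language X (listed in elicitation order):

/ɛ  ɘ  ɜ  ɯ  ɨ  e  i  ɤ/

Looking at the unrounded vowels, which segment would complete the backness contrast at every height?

height            front     central   back    
high              i         ɨ         ɯ       
high-mid          e         ɘ         ɤ       
low-mid           ɛ         ɜ         —       
The low-mid row has no back member, so the gap is the low-mid back unrounded vowel /ʌ/.

/ʌ/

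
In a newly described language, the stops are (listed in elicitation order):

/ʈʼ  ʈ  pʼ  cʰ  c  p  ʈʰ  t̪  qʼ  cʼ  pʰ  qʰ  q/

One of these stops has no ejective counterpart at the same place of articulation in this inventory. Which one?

Bilabial: /p/ ~ /pʰ/ ~ /pʼ/
Retroflex: /ʈ/ ~ /ʈʰ/ ~ /ʈʼ/
Palatal: /c/ ~ /cʰ/ ~ /cʼ/
Uvular: /q/ ~ /qʰ/ ~ /qʼ/
Dental: only /t̪/ (plain); no ejective partner.
So /t̪/ is the unpaired segment.

/t̪/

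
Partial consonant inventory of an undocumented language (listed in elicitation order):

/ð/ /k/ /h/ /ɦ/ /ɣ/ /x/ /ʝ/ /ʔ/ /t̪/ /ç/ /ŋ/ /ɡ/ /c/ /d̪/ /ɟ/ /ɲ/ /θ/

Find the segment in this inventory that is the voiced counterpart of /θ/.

/ð/

/θ/ is a voiceless dental fricative.
The voiced counterpart is a voiced dental fricative — in this inventory, /ð/.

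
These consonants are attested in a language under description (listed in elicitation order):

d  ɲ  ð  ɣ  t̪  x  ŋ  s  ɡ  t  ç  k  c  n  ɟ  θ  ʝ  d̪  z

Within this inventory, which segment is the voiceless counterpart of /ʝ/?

/ʝ/ is a voiced palatal fricative.
The voiceless counterpart is a voiceless palatal fricative — in this inventory, /ç/.

/ç/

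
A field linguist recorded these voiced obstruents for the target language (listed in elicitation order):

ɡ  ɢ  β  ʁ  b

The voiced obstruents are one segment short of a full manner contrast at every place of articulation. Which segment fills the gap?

Stop: /b/ (bilabial), /ɡ/ (velar), /ɢ/ (uvular).
Fricative: /β/ (bilabial), /ʁ/ (uvular).
The velar row has no fricative member, so the gap is the velar fricative /ɣ/.

/ɣ/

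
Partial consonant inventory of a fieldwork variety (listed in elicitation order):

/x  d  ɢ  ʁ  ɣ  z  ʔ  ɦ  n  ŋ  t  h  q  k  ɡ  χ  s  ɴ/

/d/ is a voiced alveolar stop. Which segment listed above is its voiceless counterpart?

/t/

The voiceless counterpart is a voiceless alveolar stop — in this inventory, /t/.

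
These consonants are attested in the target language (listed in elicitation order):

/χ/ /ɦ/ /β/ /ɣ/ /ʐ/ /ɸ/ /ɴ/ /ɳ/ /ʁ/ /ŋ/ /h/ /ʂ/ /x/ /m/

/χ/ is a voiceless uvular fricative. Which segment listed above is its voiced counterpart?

/ʁ/

The voiced counterpart is a voiced uvular fricative — in this inventory, /ʁ/.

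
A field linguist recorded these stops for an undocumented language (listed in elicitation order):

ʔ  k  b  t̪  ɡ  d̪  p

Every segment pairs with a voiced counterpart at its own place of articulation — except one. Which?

/ʔ/

Bilabial: /p/ ~ /b/
Dental: /t̪/ ~ /d̪/
Velar: /k/ ~ /ɡ/
Glottal: only /ʔ/ (voiceless); no voiced partner.
So /ʔ/ is the unpaired segment.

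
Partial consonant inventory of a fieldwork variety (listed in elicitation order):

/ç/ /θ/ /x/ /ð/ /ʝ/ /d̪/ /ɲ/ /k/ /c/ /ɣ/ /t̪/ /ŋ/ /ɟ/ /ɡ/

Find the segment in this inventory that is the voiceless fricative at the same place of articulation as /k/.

/x/

/k/ is a voiceless velar stop.
The voiceless fricative at the same place is a voiceless velar fricative — in this inventory, /x/.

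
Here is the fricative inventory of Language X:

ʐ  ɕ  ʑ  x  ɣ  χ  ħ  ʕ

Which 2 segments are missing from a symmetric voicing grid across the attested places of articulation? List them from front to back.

place of articulation  voiceless  voiced  
retroflex         —         ʐ       
alveolo-palatal   ɕ         ʑ       
velar             x         ɣ       
uvular            χ         —       
pharyngeal        ħ         ʕ       
Gaps, from front to back: retroflex lacks voiceless (/ʂ/); uvular lacks voiced (/ʁ/).

/ʂ/, /ʁ/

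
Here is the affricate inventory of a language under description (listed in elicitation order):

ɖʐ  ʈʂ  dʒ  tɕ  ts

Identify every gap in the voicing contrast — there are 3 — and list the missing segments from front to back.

/dz/, /tʃ/, /dʑ/

alveolar: voiceless /ts/, voiced —.
postalveolar: voiceless —, voiced /dʒ/.
retroflex: voiceless /ʈʂ/, voiced /ɖʐ/.
alveolo-palatal: voiceless /tɕ/, voiced —.
Gaps, from front to back: alveolar lacks voiced (/dz/); postalveolar lacks voiceless (/tʃ/); alveolo-palatal lacks voiced (/dʑ/).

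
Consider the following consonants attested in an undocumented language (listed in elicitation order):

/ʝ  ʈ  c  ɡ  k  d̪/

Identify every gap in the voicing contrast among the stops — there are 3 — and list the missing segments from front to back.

Voiceless: /ʈ/ (retroflex), /c/ (palatal), /k/ (velar).
Voiced: /d̪/ (dental), /ɡ/ (velar).
Gaps, from front to back: dental lacks voiceless (/t̪/); retroflex lacks voiced (/ɖ/); palatal lacks voiced (/ɟ/).

/t̪/, /ɖ/, /ɟ/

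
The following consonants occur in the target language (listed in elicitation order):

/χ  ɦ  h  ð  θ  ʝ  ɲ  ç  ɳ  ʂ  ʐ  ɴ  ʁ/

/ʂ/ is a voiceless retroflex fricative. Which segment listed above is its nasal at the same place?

The nasal at the same place is a retroflex nasal — in this inventory, /ɳ/.

/ɳ/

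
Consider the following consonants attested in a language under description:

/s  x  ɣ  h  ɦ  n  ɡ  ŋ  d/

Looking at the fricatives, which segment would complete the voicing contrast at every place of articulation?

/z/

place of articulation  voiceless  voiced  
alveolar          s         —       
velar             x         ɣ       
glottal           h         ɦ       
The alveolar row has no voiced member, so the gap is the voiced alveolar fricative /z/.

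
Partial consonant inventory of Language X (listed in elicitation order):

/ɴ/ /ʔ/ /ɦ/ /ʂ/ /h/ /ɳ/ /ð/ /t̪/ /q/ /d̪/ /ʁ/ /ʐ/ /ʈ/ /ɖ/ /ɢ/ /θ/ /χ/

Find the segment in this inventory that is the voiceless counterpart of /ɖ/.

/ʈ/

/ɖ/ is a voiced retroflex stop.
The voiceless counterpart is a voiceless retroflex stop — in this inventory, /ʈ/.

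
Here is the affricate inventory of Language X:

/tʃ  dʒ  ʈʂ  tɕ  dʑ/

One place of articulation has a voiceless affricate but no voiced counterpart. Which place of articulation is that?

postalveolar: voiceless /tʃ/, voiced /dʒ/.
retroflex: voiceless /ʈʂ/, voiced —.
alveolo-palatal: voiceless /tɕ/, voiced /dʑ/.
Every place of articulation has a voiced member except retroflex, where /ɖʐ/ would be expected.

retroflex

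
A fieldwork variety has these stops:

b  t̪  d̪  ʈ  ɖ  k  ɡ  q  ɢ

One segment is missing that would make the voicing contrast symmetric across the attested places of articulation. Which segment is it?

bilabial: voiceless —, voiced /b/.
dental: voiceless /t̪/, voiced /d̪/.
retroflex: voiceless /ʈ/, voiced /ɖ/.
velar: voiceless /k/, voiced /ɡ/.
uvular: voiceless /q/, voiced /ɢ/.
The bilabial row has no voiceless member, so the gap is the voiceless bilabial stop /p/.

/p/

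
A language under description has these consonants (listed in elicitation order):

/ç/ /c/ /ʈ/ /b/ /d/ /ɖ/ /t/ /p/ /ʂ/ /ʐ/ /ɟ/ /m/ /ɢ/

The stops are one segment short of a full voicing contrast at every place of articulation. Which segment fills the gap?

/q/

bilabial: voiceless /p/, voiced /b/.
alveolar: voiceless /t/, voiced /d/.
retroflex: voiceless /ʈ/, voiced /ɖ/.
palatal: voiceless /c/, voiced /ɟ/.
uvular: voiceless —, voiced /ɢ/.
The uvular row has no voiceless member, so the gap is the voiceless uvular stop /q/.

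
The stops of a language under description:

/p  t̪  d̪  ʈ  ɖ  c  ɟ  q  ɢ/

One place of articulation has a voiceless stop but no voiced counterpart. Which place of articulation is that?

Voiceless: /p/ (bilabial), /t̪/ (dental), /ʈ/ (retroflex), /c/ (palatal), /q/ (uvular).
Voiced: /d̪/ (dental), /ɖ/ (retroflex), /ɟ/ (palatal), /ɢ/ (uvular).
Every place of articulation has a voiced member except bilabial, where /b/ would be expected.

bilabial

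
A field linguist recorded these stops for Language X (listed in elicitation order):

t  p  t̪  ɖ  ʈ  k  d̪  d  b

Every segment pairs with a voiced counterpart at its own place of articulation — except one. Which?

Bilabial: /p/ ~ /b/
Dental: /t̪/ ~ /d̪/
Alveolar: /t/ ~ /d/
Retroflex: /ʈ/ ~ /ɖ/
Velar: only /k/ (voiceless); no voiced partner.
So /k/ is the unpaired segment.

/k/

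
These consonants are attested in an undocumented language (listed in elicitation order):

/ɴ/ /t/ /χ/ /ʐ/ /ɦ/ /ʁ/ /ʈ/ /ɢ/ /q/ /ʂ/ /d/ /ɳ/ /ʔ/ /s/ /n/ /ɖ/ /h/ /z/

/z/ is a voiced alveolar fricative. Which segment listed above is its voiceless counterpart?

/s/

The voiceless counterpart is a voiceless alveolar fricative — in this inventory, /s/.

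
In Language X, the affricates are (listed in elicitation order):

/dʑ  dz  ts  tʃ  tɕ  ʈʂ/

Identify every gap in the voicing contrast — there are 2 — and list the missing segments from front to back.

/dʒ/, /ɖʐ/

alveolar: voiceless /ts/, voiced /dz/.
postalveolar: voiceless /tʃ/, voiced —.
retroflex: voiceless /ʈʂ/, voiced —.
alveolo-palatal: voiceless /tɕ/, voiced /dʑ/.
Gaps, from front to back: postalveolar lacks voiced (/dʒ/); retroflex lacks voiced (/ɖʐ/).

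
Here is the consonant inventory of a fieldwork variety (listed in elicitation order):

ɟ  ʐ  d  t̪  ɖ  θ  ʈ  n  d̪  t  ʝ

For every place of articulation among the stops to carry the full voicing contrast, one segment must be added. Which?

/c/

dental: voiceless /t̪/, voiced /d̪/.
alveolar: voiceless /t/, voiced /d/.
retroflex: voiceless /ʈ/, voiced /ɖ/.
palatal: voiceless —, voiced /ɟ/.
The palatal row has no voiceless member, so the gap is the voiceless palatal stop /c/.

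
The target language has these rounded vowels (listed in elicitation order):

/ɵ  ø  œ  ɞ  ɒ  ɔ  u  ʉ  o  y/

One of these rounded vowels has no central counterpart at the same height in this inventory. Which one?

/ɒ/

High: /y/ ~ /ʉ/ ~ /u/
High-mid: /ø/ ~ /ɵ/ ~ /o/
Low-mid: /œ/ ~ /ɞ/ ~ /ɔ/
Low: only /ɒ/ (back); no central partner.
So /ɒ/ is the unpaired segment.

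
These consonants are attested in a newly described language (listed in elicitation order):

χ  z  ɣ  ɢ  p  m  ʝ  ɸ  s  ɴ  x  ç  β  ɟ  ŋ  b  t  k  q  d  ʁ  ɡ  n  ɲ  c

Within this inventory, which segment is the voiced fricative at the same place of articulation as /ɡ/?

/ɣ/

/ɡ/ is a voiced velar stop.
The voiced fricative at the same place is a voiced velar fricative — in this inventory, /ɣ/.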